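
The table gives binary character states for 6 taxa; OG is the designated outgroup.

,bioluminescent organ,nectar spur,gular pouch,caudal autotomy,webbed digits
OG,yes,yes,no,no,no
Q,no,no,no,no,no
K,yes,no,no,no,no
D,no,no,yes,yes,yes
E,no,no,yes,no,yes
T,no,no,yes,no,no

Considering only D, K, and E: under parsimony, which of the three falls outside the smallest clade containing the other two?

K

Character polarity is set by the outgroup: the derived state is whichever differs from the outgroup's state, so for bioluminescent organ, nectar spur the derived state is 'no', and for the remaining characters it is 'yes'.
bioluminescent organ (derived state 'no') is shared by D, E, Q, and T — a synapomorphy uniting that clade.
nectar spur (derived state 'no') is shared by all ingroup taxa — unites the whole ingroup.
Only D, E, and T show the derived state 'yes' for gular pouch, supporting them as a clade.
caudal autotomy (derived state 'yes') is unique to D (autapomorphy; uninformative for grouping).
webbed digits (derived state 'yes') is shared by D and E — a synapomorphy uniting that clade.
Most parsimonious ingroup topology: ((Q,((D,E),T)),K).
D and E share a more recent common ancestor with each other than either does with K, so K is the least closely related of the three.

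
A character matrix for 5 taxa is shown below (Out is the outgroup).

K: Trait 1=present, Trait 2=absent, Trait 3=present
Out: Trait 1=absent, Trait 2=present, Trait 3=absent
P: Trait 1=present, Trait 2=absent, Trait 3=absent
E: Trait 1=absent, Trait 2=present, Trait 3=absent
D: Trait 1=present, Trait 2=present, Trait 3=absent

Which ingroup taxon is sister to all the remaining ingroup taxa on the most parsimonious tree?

E

Character polarity is set by the outgroup: the derived state is whichever differs from the outgroup's state, so for Trait 2 the derived state is 'absent', and for the remaining characters it is 'present'.
Only D, K, and P show the derived state 'present' for Trait 1, supporting them as a clade.
Trait 2: derived state 'absent' in K and P only — synapomorphy for {K, P}.
Trait 3: derived state 'present' in K only — an autapomorphy, so it tells us nothing about relationships among taxa.
Most parsimonious ingroup topology: (((P,K),D),E).
E is sister to the clade containing all other ingroup taxa, so it is the earliest-diverging (most basal) ingroup lineage.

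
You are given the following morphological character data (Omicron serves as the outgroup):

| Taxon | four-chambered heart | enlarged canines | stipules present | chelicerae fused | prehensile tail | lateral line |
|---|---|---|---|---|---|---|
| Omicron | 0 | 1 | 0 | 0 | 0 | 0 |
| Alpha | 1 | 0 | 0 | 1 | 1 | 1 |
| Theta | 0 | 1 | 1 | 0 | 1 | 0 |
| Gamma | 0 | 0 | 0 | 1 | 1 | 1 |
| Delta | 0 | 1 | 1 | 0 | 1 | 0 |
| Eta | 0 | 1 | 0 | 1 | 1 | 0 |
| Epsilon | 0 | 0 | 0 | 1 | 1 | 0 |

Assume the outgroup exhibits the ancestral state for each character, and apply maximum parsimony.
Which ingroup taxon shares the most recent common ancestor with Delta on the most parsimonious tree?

Theta

Character polarity is set by the outgroup: the derived state is whichever differs from the outgroup's state, so for enlarged canines the derived state is '0', and for the remaining characters it is '1'.
four-chambered heart: derived state '1' in Alpha only — an autapomorphy, so it tells us nothing about relationships among taxa.
enlarged canines: derived state '0' in Alpha, Epsilon, and Gamma only — synapomorphy for {Alpha, Epsilon, Gamma}.
stipules present (derived state '1') is shared by Delta and Theta — a synapomorphy uniting that clade.
chelicerae fused (derived state '1') is shared by Alpha, Epsilon, Eta, and Gamma — a synapomorphy uniting that clade.
All ingroup taxa share the derived state '1' for prehensile tail; it defines the ingroup but does not resolve relationships within it.
lateral line: derived state '1' in Alpha and Gamma only — synapomorphy for {Alpha, Gamma}.
Most parsimonious ingroup topology: ((((Alpha,Gamma),Epsilon),Eta),(Theta,Delta)).
Delta and Theta form a cherry on this tree, so they are sister taxa.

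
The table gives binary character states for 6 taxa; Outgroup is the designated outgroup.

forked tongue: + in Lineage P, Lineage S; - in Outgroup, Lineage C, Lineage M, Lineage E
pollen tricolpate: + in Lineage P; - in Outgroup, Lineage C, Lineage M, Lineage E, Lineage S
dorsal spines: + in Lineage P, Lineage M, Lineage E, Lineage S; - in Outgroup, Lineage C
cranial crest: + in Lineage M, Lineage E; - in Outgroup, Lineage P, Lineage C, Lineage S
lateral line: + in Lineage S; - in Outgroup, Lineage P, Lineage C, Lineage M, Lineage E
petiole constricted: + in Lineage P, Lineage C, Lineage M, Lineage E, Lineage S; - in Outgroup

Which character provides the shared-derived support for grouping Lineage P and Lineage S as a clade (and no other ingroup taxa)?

The outgroup has state '-' for every character, so '+' is the derived state throughout.
Only Lineage P and Lineage S show the derived state '+' for forked tongue, supporting them as a clade.
pollen tricolpate (derived state '+') is unique to Lineage P (autapomorphy; uninformative for grouping).
dorsal spines (derived state '+') is shared by Lineage E, Lineage M, Lineage P, and Lineage S — a synapomorphy uniting that clade.
cranial crest: derived state '+' in Lineage E and Lineage M only — synapomorphy for {Lineage E, Lineage M}.
lateral line: derived state '+' in Lineage S only — an autapomorphy, so it tells us nothing about relationships among taxa.
All ingroup taxa share the derived state '+' for petiole constricted; it defines the ingroup but does not resolve relationships within it.
Most parsimonious ingroup topology: (((Lineage P,Lineage S),(Lineage M,Lineage E)),Lineage C).
The clade {Lineage P, Lineage S} is supported by forked tongue: its derived state '+' occurs in exactly those taxa and in no other taxon (including the outgroup).

forked tongue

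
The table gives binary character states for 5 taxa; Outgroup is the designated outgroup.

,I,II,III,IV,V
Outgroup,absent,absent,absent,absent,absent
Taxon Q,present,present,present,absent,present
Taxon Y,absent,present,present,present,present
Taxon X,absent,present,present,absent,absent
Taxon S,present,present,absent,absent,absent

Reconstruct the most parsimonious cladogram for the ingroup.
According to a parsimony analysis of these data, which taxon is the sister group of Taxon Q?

Taxon Y

The outgroup has state 'absent' for every character, so 'present' is the derived state throughout.
I (state 'present') occurs in Taxon Q and Taxon S but conflicts with the nesting implied by the other characters — most parsimoniously interpreted as homoplasy.
II (derived state 'present') is shared by all ingroup taxa — unites the whole ingroup.
III (derived state 'present') is shared by Taxon Q, Taxon X, and Taxon Y — a synapomorphy uniting that clade.
IV: derived state 'present' in Taxon Y only — an autapomorphy, so it tells us nothing about relationships among taxa.
Only Taxon Q and Taxon Y show the derived state 'present' for V, supporting them as a clade.
Most parsimonious ingroup topology: (((Taxon Y,Taxon Q),Taxon X),Taxon S).
Taxon Q and Taxon Y form a cherry on this tree, so they are sister taxa.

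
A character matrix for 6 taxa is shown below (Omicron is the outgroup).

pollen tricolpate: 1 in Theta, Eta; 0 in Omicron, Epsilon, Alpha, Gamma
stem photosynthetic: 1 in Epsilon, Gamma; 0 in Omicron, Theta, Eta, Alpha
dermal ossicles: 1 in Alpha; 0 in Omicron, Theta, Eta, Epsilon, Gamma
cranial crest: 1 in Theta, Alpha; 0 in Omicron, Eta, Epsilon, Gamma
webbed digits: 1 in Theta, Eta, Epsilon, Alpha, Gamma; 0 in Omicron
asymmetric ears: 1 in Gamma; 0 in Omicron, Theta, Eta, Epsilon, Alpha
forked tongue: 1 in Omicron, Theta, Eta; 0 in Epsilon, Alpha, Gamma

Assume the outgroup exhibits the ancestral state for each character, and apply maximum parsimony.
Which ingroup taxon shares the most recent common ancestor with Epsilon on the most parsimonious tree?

Gamma

Character polarity is set by the outgroup: the derived state is whichever differs from the outgroup's state, so for forked tongue the derived state is '0', and for the remaining characters it is '1'.
Only Eta and Theta show the derived state '1' for pollen tricolpate, supporting them as a clade.
stem photosynthetic (derived state '1') is shared by Epsilon and Gamma — a synapomorphy uniting that clade.
dermal ossicles: derived state '1' in Alpha only — an autapomorphy, so it tells us nothing about relationships among taxa.
cranial crest (state '1') occurs in Alpha and Theta but conflicts with the nesting implied by the other characters — most parsimoniously interpreted as homoplasy.
webbed digits (derived state '1') is shared by all ingroup taxa — unites the whole ingroup.
asymmetric ears (derived state '1') is unique to Gamma (autapomorphy; uninformative for grouping).
forked tongue (derived state '0') is shared by Alpha, Epsilon, and Gamma — a synapomorphy uniting that clade.
Most parsimonious ingroup topology: ((Theta,Eta),((Epsilon,Gamma),Alpha)).
Epsilon and Gamma form a cherry on this tree, so they are sister taxa.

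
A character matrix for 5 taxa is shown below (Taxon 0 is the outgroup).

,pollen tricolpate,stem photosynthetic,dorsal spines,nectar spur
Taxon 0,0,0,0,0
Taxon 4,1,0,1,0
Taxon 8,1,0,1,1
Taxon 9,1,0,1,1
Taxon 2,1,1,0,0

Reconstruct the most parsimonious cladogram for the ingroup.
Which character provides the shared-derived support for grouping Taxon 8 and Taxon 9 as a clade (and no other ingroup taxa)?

The outgroup has state '0' for every character, so '1' is the derived state throughout.
All ingroup taxa share the derived state '1' for pollen tricolpate; it defines the ingroup but does not resolve relationships within it.
stem photosynthetic (derived state '1') is unique to Taxon 2 (autapomorphy; uninformative for grouping).
dorsal spines (derived state '1') is shared by Taxon 4, Taxon 8, and Taxon 9 — a synapomorphy uniting that clade.
nectar spur (derived state '1') is shared by Taxon 8 and Taxon 9 — a synapomorphy uniting that clade.
Most parsimonious ingroup topology: (((Taxon 9,Taxon 8),Taxon 4),Taxon 2).
The clade {Taxon 8, Taxon 9} is supported by nectar spur: its derived state '1' occurs in exactly those taxa and in no other taxon (including the outgroup).

nectar spur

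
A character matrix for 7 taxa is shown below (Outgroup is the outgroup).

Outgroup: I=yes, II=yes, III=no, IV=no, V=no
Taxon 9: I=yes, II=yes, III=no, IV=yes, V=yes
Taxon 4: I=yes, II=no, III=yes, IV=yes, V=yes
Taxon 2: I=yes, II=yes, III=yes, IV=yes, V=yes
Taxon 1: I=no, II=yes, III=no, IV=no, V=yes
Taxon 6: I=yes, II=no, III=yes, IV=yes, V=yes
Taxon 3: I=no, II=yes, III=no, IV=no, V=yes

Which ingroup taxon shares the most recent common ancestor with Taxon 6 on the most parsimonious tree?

Taxon 4

Character polarity is set by the outgroup: the derived state is whichever differs from the outgroup's state, so for I, II the derived state is 'no', and for the remaining characters it is 'yes'.
Only Taxon 1 and Taxon 3 show the derived state 'no' for I, supporting them as a clade.
II: derived state 'no' in Taxon 4 and Taxon 6 only — synapomorphy for {Taxon 4, Taxon 6}.
III: derived state 'yes' in Taxon 2, Taxon 4, and Taxon 6 only — synapomorphy for {Taxon 2, Taxon 4, Taxon 6}.
Only Taxon 2, Taxon 4, Taxon 6, and Taxon 9 show the derived state 'yes' for IV, supporting them as a clade.
V (derived state 'yes') is shared by all ingroup taxa — unites the whole ingroup.
Most parsimonious ingroup topology: ((Taxon 9,((Taxon 4,Taxon 6),Taxon 2)),(Taxon 1,Taxon 3)).
Taxon 6 and Taxon 4 form a cherry on this tree, so they are sister taxa.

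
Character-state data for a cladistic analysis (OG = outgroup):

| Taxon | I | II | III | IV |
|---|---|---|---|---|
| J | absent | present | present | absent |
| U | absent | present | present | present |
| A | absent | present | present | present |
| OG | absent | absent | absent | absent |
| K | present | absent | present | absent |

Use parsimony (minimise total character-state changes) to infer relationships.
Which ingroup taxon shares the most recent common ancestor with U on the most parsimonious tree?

The outgroup has state 'absent' for every character, so 'present' is the derived state throughout.
I (derived state 'present') is unique to K (autapomorphy; uninformative for grouping).
Only A, J, and U show the derived state 'present' for II, supporting them as a clade.
All ingroup taxa share the derived state 'present' for III; it defines the ingroup but does not resolve relationships within it.
Only A and U show the derived state 'present' for IV, supporting them as a clade.
Most parsimonious ingroup topology: (((U,A),J),K).
U and A form a cherry on this tree, so they are sister taxa.

A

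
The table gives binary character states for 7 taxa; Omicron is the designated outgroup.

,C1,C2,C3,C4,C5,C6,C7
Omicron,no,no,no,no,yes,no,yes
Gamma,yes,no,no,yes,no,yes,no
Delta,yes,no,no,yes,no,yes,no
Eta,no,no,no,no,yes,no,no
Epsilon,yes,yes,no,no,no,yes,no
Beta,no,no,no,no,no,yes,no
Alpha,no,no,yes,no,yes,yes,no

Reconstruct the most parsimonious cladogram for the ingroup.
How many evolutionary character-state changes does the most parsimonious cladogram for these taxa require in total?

7

Character polarity is set by the outgroup: the derived state is whichever differs from the outgroup's state, so for C5, C7 the derived state is 'no', and for the remaining characters it is 'yes'.
C1: derived state 'yes' in Delta, Epsilon, and Gamma only — synapomorphy for {Delta, Epsilon, Gamma}.
C2: derived state 'yes' in Epsilon only — an autapomorphy, so it tells us nothing about relationships among taxa.
C3: derived state 'yes' in Alpha only — an autapomorphy, so it tells us nothing about relationships among taxa.
C4 (derived state 'yes') is shared by Delta and Gamma — a synapomorphy uniting that clade.
C5: derived state 'no' in Beta, Delta, Epsilon, and Gamma only — synapomorphy for {Beta, Delta, Epsilon, Gamma}.
Only Alpha, Beta, Delta, Epsilon, and Gamma show the derived state 'yes' for C6, supporting them as a clade.
All ingroup taxa share the derived state 'no' for C7; it defines the ingroup but does not resolve relationships within it.
Most parsimonious ingroup topology: (((((Gamma,Delta),Epsilon),Beta),Alpha),Eta).
Changes per character on this tree: C1: 1; C2: 1; C3: 1; C4: 1; C5: 1; C6: 1; C7: 1.
Total = 7.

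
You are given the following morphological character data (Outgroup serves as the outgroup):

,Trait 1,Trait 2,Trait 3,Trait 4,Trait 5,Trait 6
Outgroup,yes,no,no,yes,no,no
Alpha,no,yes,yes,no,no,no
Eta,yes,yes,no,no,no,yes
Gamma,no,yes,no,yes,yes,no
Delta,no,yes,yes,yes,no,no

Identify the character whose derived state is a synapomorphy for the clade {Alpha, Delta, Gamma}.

Trait 1

Character polarity is set by the outgroup: the derived state is whichever differs from the outgroup's state, so for Trait 1, Trait 4 the derived state is 'no', and for the remaining characters it is 'yes'.
Trait 1 (derived state 'no') is shared by Alpha, Delta, and Gamma — a synapomorphy uniting that clade.
Trait 2 (derived state 'yes') is shared by all ingroup taxa — unites the whole ingroup.
Trait 3: derived state 'yes' in Alpha and Delta only — synapomorphy for {Alpha, Delta}.
Trait 4 (state 'no') occurs in Alpha and Eta but conflicts with the nesting implied by the other characters — most parsimoniously interpreted as homoplasy.
Trait 5 (derived state 'yes') is unique to Gamma (autapomorphy; uninformative for grouping).
Trait 6 (derived state 'yes') is unique to Eta (autapomorphy; uninformative for grouping).
Most parsimonious ingroup topology: (((Alpha,Delta),Gamma),Eta).
The clade {Alpha, Delta, Gamma} is supported by Trait 1: its derived state 'no' occurs in exactly those taxa and in no other taxon (including the outgroup).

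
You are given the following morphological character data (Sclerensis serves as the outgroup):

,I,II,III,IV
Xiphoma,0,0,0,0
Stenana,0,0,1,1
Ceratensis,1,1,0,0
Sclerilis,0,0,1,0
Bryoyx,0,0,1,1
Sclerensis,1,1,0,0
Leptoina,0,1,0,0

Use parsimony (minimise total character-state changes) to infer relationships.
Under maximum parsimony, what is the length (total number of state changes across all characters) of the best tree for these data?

Character polarity is set by the outgroup: the derived state is whichever differs from the outgroup's state, so for I, II the derived state is '0', and for the remaining characters it is '1'.
Only Bryoyx, Leptoina, Sclerilis, Stenana, and Xiphoma show the derived state '0' for I, supporting them as a clade.
Only Bryoyx, Sclerilis, Stenana, and Xiphoma show the derived state '0' for II, supporting them as a clade.
Only Bryoyx, Sclerilis, and Stenana show the derived state '1' for III, supporting them as a clade.
IV (derived state '1') is shared by Bryoyx and Stenana — a synapomorphy uniting that clade.
Most parsimonious ingroup topology: (((Xiphoma,((Bryoyx,Stenana),Sclerilis)),Leptoina),Ceratensis).
Changes per character on this tree: I: 1; II: 1; III: 1; IV: 1.
Total = 4.

4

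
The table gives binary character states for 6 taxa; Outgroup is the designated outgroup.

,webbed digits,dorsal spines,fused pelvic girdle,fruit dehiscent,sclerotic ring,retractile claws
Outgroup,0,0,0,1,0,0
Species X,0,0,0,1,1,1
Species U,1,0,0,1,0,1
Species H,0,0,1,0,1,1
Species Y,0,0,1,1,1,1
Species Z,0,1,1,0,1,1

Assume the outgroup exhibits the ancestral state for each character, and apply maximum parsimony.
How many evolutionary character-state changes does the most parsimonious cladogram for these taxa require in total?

6

Character polarity is set by the outgroup: the derived state is whichever differs from the outgroup's state, so for fruit dehiscent the derived state is '0', and for the remaining characters it is '1'.
webbed digits (derived state '1') is unique to Species U (autapomorphy; uninformative for grouping).
dorsal spines: derived state '1' in Species Z only — an autapomorphy, so it tells us nothing about relationships among taxa.
fused pelvic girdle: derived state '1' in Species H, Species Y, and Species Z only — synapomorphy for {Species H, Species Y, Species Z}.
fruit dehiscent (derived state '0') is shared by Species H and Species Z — a synapomorphy uniting that clade.
sclerotic ring: derived state '1' in Species H, Species X, Species Y, and Species Z only — synapomorphy for {Species H, Species X, Species Y, Species Z}.
All ingroup taxa share the derived state '1' for retractile claws; it defines the ingroup but does not resolve relationships within it.
Most parsimonious ingroup topology: ((((Species H,Species Z),Species Y),Species X),Species U).
Changes per character on this tree: webbed digits: 1; dorsal spines: 1; fused pelvic girdle: 1; fruit dehiscent: 1; sclerotic ring: 1; retractile claws: 1.
Total = 6.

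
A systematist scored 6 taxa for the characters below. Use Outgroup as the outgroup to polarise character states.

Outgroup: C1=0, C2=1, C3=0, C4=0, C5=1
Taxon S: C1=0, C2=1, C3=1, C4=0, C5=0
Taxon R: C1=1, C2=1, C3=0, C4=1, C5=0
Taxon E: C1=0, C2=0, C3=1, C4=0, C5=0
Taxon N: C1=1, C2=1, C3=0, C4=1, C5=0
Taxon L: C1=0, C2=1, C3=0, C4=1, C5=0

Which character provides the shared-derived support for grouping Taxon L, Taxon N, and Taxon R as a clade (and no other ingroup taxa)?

Character polarity is set by the outgroup: the derived state is whichever differs from the outgroup's state, so for C2, C5 the derived state is '0', and for the remaining characters it is '1'.
C1 (derived state '1') is shared by Taxon N and Taxon R — a synapomorphy uniting that clade.
C2 (derived state '0') is unique to Taxon E (autapomorphy; uninformative for grouping).
Only Taxon E and Taxon S show the derived state '1' for C3, supporting them as a clade.
C4: derived state '1' in Taxon L, Taxon N, and Taxon R only — synapomorphy for {Taxon L, Taxon N, Taxon R}.
C5 (derived state '0') is shared by all ingroup taxa — unites the whole ingroup.
Most parsimonious ingroup topology: ((Taxon S,Taxon E),((Taxon R,Taxon N),Taxon L)).
The clade {Taxon L, Taxon N, Taxon R} is supported by C4: its derived state '1' occurs in exactly those taxa and in no other taxon (including the outgroup).

C4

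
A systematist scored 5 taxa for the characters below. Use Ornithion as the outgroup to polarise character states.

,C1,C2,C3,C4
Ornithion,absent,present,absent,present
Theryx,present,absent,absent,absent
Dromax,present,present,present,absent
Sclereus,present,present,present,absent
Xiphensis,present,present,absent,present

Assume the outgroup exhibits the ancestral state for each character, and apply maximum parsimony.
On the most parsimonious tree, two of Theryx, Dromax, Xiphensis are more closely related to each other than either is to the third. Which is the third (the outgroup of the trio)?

Character polarity is set by the outgroup: the derived state is whichever differs from the outgroup's state, so for C2, C4 the derived state is 'absent', and for the remaining characters it is 'present'.
C1 (derived state 'present') is shared by all ingroup taxa — unites the whole ingroup.
C2: derived state 'absent' in Theryx only — an autapomorphy, so it tells us nothing about relationships among taxa.
Only Dromax and Sclereus show the derived state 'present' for C3, supporting them as a clade.
C4 (derived state 'absent') is shared by Dromax, Sclereus, and Theryx — a synapomorphy uniting that clade.
Most parsimonious ingroup topology: ((Theryx,(Dromax,Sclereus)),Xiphensis).
Dromax and Theryx share a more recent common ancestor with each other than either does with Xiphensis, so Xiphensis is the least closely related of the three.

Xiphensis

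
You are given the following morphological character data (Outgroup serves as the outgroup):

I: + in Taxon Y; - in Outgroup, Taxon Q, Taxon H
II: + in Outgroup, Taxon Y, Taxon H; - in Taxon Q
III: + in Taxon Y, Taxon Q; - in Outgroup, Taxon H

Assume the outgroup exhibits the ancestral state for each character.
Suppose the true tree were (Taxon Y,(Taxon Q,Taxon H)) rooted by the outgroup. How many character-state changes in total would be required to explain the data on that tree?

Map each character onto (Taxon Y,(Taxon Q,Taxon H)) (rooted by Outgroup) and count the minimum state changes it requires (Fitch parsimony):
I: 1; II: 1; III: 2.
Total tree length = 4.

4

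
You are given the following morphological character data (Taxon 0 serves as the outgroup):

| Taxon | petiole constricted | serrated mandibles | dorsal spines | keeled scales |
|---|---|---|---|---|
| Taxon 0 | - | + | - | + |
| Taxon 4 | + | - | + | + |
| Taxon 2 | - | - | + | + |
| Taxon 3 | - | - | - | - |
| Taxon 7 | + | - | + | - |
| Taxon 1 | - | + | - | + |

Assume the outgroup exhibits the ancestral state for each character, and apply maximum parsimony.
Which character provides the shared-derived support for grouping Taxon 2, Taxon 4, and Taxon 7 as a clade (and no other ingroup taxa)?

Character polarity is set by the outgroup: the derived state is whichever differs from the outgroup's state, so for serrated mandibles, keeled scales the derived state is '-', and for the remaining characters it is '+'.
Only Taxon 4 and Taxon 7 show the derived state '+' for petiole constricted, supporting them as a clade.
serrated mandibles (derived state '-') is shared by Taxon 2, Taxon 3, Taxon 4, and Taxon 7 — a synapomorphy uniting that clade.
dorsal spines (derived state '+') is shared by Taxon 2, Taxon 4, and Taxon 7 — a synapomorphy uniting that clade.
keeled scales groups Taxon 3 and Taxon 7, which is incompatible with the clades supported by the remaining characters; treating it as convergent (homoplasy) costs fewer steps than any alternative tree.
Most parsimonious ingroup topology: ((((Taxon 4,Taxon 7),Taxon 2),Taxon 3),Taxon 1).
The clade {Taxon 2, Taxon 4, Taxon 7} is supported by dorsal spines: its derived state '+' occurs in exactly those taxa and in no other taxon (including the outgroup).

dorsal spines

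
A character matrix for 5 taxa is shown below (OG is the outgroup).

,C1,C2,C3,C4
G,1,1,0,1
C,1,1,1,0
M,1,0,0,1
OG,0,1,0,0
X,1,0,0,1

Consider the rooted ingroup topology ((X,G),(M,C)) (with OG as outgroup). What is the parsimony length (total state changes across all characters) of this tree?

Map each character onto ((X,G),(M,C)) (rooted by OG) and count the minimum state changes it requires (Fitch parsimony):
C1: 1; C2: 2; C3: 1; C4: 2.
Total tree length = 6.

6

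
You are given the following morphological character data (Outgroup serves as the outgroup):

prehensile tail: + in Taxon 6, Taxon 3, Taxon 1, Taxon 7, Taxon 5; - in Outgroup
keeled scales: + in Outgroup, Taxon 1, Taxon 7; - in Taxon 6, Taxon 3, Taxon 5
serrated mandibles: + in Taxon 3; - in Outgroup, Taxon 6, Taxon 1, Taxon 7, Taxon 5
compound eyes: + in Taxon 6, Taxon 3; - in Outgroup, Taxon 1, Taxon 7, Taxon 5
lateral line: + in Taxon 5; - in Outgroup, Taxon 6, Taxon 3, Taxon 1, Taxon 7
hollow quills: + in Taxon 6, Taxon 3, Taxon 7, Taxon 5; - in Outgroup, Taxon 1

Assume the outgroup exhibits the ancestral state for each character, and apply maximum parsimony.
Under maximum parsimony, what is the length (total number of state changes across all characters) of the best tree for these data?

6

Character polarity is set by the outgroup: the derived state is whichever differs from the outgroup's state, so for keeled scales the derived state is '-', and for the remaining characters it is '+'.
prehensile tail (derived state '+') is shared by all ingroup taxa — unites the whole ingroup.
keeled scales (derived state '-') is shared by Taxon 3, Taxon 5, and Taxon 6 — a synapomorphy uniting that clade.
serrated mandibles (derived state '+') is unique to Taxon 3 (autapomorphy; uninformative for grouping).
compound eyes (derived state '+') is shared by Taxon 3 and Taxon 6 — a synapomorphy uniting that clade.
lateral line (derived state '+') is unique to Taxon 5 (autapomorphy; uninformative for grouping).
Only Taxon 3, Taxon 5, Taxon 6, and Taxon 7 show the derived state '+' for hollow quills, supporting them as a clade.
Most parsimonious ingroup topology: ((((Taxon 6,Taxon 3),Taxon 5),Taxon 7),Taxon 1).
Changes per character on this tree: prehensile tail: 1; keeled scales: 1; serrated mandibles: 1; compound eyes: 1; lateral line: 1; hollow quills: 1.
Total = 6.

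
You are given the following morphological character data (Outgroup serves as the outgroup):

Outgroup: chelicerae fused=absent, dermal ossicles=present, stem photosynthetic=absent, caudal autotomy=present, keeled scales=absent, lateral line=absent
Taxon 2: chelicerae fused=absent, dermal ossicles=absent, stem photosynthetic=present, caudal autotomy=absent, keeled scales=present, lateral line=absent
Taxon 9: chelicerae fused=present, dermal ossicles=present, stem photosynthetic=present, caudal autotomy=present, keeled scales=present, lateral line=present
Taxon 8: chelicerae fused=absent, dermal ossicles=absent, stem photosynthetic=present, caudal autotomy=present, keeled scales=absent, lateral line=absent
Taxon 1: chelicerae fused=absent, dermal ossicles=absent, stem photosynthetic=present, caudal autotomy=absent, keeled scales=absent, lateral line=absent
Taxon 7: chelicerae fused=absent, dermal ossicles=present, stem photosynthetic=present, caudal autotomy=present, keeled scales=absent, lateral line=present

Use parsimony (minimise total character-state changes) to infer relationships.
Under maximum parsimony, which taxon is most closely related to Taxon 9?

Character polarity is set by the outgroup: the derived state is whichever differs from the outgroup's state, so for dermal ossicles, caudal autotomy the derived state is 'absent', and for the remaining characters it is 'present'.
chelicerae fused: derived state 'present' in Taxon 9 only — an autapomorphy, so it tells us nothing about relationships among taxa.
dermal ossicles (derived state 'absent') is shared by Taxon 1, Taxon 2, and Taxon 8 — a synapomorphy uniting that clade.
All ingroup taxa share the derived state 'present' for stem photosynthetic; it defines the ingroup but does not resolve relationships within it.
caudal autotomy (derived state 'absent') is shared by Taxon 1 and Taxon 2 — a synapomorphy uniting that clade.
keeled scales (state 'present') occurs in Taxon 2 and Taxon 9 but conflicts with the nesting implied by the other characters — most parsimoniously interpreted as homoplasy.
lateral line (derived state 'present') is shared by Taxon 7 and Taxon 9 — a synapomorphy uniting that clade.
Most parsimonious ingroup topology: (((Taxon 2,Taxon 1),Taxon 8),(Taxon 9,Taxon 7)).
Taxon 9 and Taxon 7 form a cherry on this tree, so they are sister taxa.

Taxon 7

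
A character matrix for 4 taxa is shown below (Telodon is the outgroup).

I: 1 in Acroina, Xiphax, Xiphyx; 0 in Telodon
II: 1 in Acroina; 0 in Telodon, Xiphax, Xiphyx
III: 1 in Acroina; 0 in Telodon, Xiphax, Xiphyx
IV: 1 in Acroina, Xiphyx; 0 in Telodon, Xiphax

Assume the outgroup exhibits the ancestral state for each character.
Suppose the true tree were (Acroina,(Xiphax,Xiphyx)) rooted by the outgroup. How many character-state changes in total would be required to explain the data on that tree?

5

Map each character onto (Acroina,(Xiphax,Xiphyx)) (rooted by Telodon) and count the minimum state changes it requires (Fitch parsimony):
I: 1; II: 1; III: 1; IV: 2.
Total tree length = 5.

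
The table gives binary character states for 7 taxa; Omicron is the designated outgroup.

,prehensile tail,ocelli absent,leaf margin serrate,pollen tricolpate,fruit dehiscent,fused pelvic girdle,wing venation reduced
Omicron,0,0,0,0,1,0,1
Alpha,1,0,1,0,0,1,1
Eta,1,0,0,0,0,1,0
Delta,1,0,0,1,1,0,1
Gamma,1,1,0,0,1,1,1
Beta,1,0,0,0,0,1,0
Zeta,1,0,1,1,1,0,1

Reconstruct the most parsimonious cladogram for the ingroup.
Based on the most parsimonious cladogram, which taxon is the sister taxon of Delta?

Character polarity is set by the outgroup: the derived state is whichever differs from the outgroup's state, so for fruit dehiscent, wing venation reduced the derived state is '0', and for the remaining characters it is '1'.
All ingroup taxa share the derived state '1' for prehensile tail; it defines the ingroup but does not resolve relationships within it.
ocelli absent: derived state '1' in Gamma only — an autapomorphy, so it tells us nothing about relationships among taxa.
leaf margin serrate groups Alpha and Zeta, which is incompatible with the clades supported by the remaining characters; treating it as convergent (homoplasy) costs fewer steps than any alternative tree.
pollen tricolpate (derived state '1') is shared by Delta and Zeta — a synapomorphy uniting that clade.
fruit dehiscent (derived state '0') is shared by Alpha, Beta, and Eta — a synapomorphy uniting that clade.
Only Alpha, Beta, Eta, and Gamma show the derived state '1' for fused pelvic girdle, supporting them as a clade.
wing venation reduced: derived state '0' in Beta and Eta only — synapomorphy for {Beta, Eta}.
Most parsimonious ingroup topology: (((Alpha,(Eta,Beta)),Gamma),(Delta,Zeta)).
Delta and Zeta form a cherry on this tree, so they are sister taxa.

Zeta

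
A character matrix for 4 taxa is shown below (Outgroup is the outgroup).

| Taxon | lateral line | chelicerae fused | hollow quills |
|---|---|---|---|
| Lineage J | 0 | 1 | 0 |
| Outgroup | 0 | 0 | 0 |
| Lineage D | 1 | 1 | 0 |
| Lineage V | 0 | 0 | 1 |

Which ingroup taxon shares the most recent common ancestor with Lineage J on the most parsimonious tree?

Lineage D

The outgroup has state '0' for every character, so '1' is the derived state throughout.
lateral line (derived state '1') is unique to Lineage D (autapomorphy; uninformative for grouping).
Only Lineage D and Lineage J show the derived state '1' for chelicerae fused, supporting them as a clade.
hollow quills (derived state '1') is unique to Lineage V (autapomorphy; uninformative for grouping).
Most parsimonious ingroup topology: ((Lineage J,Lineage D),Lineage V).
Lineage J and Lineage D form a cherry on this tree, so they are sister taxa.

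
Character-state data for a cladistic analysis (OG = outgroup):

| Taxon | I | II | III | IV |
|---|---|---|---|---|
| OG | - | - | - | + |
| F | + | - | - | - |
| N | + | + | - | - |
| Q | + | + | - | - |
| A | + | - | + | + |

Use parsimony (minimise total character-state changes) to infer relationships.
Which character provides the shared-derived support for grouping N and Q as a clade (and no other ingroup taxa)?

II

Character polarity is set by the outgroup: the derived state is whichever differs from the outgroup's state, so for IV the derived state is '-', and for the remaining characters it is '+'.
All ingroup taxa share the derived state '+' for I; it defines the ingroup but does not resolve relationships within it.
Only N and Q show the derived state '+' for II, supporting them as a clade.
III (derived state '+') is unique to A (autapomorphy; uninformative for grouping).
Only F, N, and Q show the derived state '-' for IV, supporting them as a clade.
Most parsimonious ingroup topology: ((F,(N,Q)),A).
The clade {N, Q} is supported by II: its derived state '+' occurs in exactly those taxa and in no other taxon (including the outgroup).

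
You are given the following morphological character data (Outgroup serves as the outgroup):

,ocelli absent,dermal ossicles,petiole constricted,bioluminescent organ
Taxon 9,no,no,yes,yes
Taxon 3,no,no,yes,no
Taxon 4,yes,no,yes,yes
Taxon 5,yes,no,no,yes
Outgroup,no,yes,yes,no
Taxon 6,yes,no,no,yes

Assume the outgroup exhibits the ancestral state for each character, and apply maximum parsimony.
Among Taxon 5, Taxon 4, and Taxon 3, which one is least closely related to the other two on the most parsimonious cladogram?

Character polarity is set by the outgroup: the derived state is whichever differs from the outgroup's state, so for dermal ossicles, petiole constricted the derived state is 'no', and for the remaining characters it is 'yes'.
ocelli absent (derived state 'yes') is shared by Taxon 4, Taxon 5, and Taxon 6 — a synapomorphy uniting that clade.
dermal ossicles (derived state 'no') is shared by all ingroup taxa — unites the whole ingroup.
petiole constricted (derived state 'no') is shared by Taxon 5 and Taxon 6 — a synapomorphy uniting that clade.
Only Taxon 4, Taxon 5, Taxon 6, and Taxon 9 show the derived state 'yes' for bioluminescent organ, supporting them as a clade.
Most parsimonious ingroup topology: ((((Taxon 5,Taxon 6),Taxon 4),Taxon 9),Taxon 3).
Taxon 5 and Taxon 4 share a more recent common ancestor with each other than either does with Taxon 3, so Taxon 3 is the least closely related of the three.

Taxon 3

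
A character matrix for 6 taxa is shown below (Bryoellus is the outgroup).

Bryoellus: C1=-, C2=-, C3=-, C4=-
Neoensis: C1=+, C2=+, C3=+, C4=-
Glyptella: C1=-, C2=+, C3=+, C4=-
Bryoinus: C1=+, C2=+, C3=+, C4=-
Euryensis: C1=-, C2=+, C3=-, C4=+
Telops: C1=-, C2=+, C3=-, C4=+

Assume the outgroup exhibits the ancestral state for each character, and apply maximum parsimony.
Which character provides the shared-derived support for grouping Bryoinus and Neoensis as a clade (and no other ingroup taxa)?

C1

The outgroup has state '-' for every character, so '+' is the derived state throughout.
C1: derived state '+' in Bryoinus and Neoensis only — synapomorphy for {Bryoinus, Neoensis}.
C2 (derived state '+') is shared by all ingroup taxa — unites the whole ingroup.
Only Bryoinus, Glyptella, and Neoensis show the derived state '+' for C3, supporting them as a clade.
C4 (derived state '+') is shared by Euryensis and Telops — a synapomorphy uniting that clade.
Most parsimonious ingroup topology: (((Neoensis,Bryoinus),Glyptella),(Euryensis,Telops)).
The clade {Bryoinus, Neoensis} is supported by C1: its derived state '+' occurs in exactly those taxa and in no other taxon (including the outgroup).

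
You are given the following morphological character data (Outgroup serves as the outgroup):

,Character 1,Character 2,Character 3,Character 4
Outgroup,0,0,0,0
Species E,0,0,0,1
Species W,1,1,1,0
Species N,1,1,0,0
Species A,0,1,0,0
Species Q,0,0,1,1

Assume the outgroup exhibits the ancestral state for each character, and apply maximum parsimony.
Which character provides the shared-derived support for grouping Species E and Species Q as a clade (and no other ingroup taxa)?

The outgroup has state '0' for every character, so '1' is the derived state throughout.
Only Species N and Species W show the derived state '1' for Character 1, supporting them as a clade.
Only Species A, Species N, and Species W show the derived state '1' for Character 2, supporting them as a clade.
Character 3 (state '1') occurs in Species Q and Species W but conflicts with the nesting implied by the other characters — most parsimoniously interpreted as homoplasy.
Character 4: derived state '1' in Species E and Species Q only — synapomorphy for {Species E, Species Q}.
Most parsimonious ingroup topology: ((Species E,Species Q),((Species W,Species N),Species A)).
The clade {Species E, Species Q} is supported by Character 4: its derived state '1' occurs in exactly those taxa and in no other taxon (including the outgroup).

Character 4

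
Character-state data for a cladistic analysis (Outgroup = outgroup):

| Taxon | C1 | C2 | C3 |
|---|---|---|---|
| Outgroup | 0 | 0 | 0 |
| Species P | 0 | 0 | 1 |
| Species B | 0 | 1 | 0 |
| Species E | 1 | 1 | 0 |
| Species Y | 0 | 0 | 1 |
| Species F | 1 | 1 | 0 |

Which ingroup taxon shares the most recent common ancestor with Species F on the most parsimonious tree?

The outgroup has state '0' for every character, so '1' is the derived state throughout.
C1 (derived state '1') is shared by Species E and Species F — a synapomorphy uniting that clade.
C2: derived state '1' in Species B, Species E, and Species F only — synapomorphy for {Species B, Species E, Species F}.
C3: derived state '1' in Species P and Species Y only — synapomorphy for {Species P, Species Y}.
Most parsimonious ingroup topology: ((Species P,Species Y),(Species B,(Species E,Species F))).
Species F and Species E form a cherry on this tree, so they are sister taxa.

Species E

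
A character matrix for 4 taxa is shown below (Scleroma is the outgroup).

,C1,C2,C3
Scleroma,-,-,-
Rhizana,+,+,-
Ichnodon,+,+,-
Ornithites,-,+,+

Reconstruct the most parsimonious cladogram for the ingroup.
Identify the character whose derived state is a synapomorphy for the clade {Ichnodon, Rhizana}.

C1

The outgroup has state '-' for every character, so '+' is the derived state throughout.
C1: derived state '+' in Ichnodon and Rhizana only — synapomorphy for {Ichnodon, Rhizana}.
All ingroup taxa share the derived state '+' for C2; it defines the ingroup but does not resolve relationships within it.
C3 (derived state '+') is unique to Ornithites (autapomorphy; uninformative for grouping).
Most parsimonious ingroup topology: ((Rhizana,Ichnodon),Ornithites).
The clade {Ichnodon, Rhizana} is supported by C1: its derived state '+' occurs in exactly those taxa and in no other taxon (including the outgroup).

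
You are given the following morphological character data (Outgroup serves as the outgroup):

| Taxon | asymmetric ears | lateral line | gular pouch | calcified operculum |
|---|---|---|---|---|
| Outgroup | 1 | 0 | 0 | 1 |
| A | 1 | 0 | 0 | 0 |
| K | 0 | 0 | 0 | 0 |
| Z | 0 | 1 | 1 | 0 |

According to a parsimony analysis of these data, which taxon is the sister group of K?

Z

Character polarity is set by the outgroup: the derived state is whichever differs from the outgroup's state, so for asymmetric ears, calcified operculum the derived state is '0', and for the remaining characters it is '1'.
asymmetric ears (derived state '0') is shared by K and Z — a synapomorphy uniting that clade.
lateral line (derived state '1') is unique to Z (autapomorphy; uninformative for grouping).
gular pouch: derived state '1' in Z only — an autapomorphy, so it tells us nothing about relationships among taxa.
calcified operculum (derived state '0') is shared by all ingroup taxa — unites the whole ingroup.
Most parsimonious ingroup topology: (A,(K,Z)).
K and Z form a cherry on this tree, so they are sister taxa.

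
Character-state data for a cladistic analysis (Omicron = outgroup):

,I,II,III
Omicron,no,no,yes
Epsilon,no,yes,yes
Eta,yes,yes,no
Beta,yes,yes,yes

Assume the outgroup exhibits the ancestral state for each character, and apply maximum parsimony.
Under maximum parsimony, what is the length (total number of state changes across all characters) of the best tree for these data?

3

Character polarity is set by the outgroup: the derived state is whichever differs from the outgroup's state, so for III the derived state is 'no', and for the remaining characters it is 'yes'.
Only Beta and Eta show the derived state 'yes' for I, supporting them as a clade.
All ingroup taxa share the derived state 'yes' for II; it defines the ingroup but does not resolve relationships within it.
III (derived state 'no') is unique to Eta (autapomorphy; uninformative for grouping).
Most parsimonious ingroup topology: (Epsilon,(Eta,Beta)).
Changes per character on this tree: I: 1; II: 1; III: 1.
Total = 3.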